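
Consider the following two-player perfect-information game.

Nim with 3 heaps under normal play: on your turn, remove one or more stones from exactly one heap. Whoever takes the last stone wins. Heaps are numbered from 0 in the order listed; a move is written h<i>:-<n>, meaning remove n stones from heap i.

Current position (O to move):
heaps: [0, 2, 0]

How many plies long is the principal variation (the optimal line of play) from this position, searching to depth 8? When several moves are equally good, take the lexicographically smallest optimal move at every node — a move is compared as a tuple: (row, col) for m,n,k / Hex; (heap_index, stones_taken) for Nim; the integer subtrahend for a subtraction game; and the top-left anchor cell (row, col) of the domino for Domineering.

ply 1, O at (0,2,0) | h1:-1=-1→(0,1,0); h1:-2=+1→(0,0,0)*
ply 2: (0,0,0) is terminal -1 (X); from (0,2,0) depth 8

PV length from [(0,2,0)]: 1 ply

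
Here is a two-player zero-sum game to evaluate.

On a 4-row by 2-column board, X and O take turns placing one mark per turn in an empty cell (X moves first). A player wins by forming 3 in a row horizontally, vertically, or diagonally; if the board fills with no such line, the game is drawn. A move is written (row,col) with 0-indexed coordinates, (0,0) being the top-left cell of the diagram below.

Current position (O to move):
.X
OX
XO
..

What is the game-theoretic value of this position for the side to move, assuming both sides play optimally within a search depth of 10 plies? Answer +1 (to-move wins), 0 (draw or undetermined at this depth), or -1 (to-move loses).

value(.X/OX/XO/.., O) = 0

[.X/OX/XO/..] O move#1: (0,0):+0/OX/OX/XO/..*, (3,0):+0/.X/OX/XO/O., (3,1):+0/.X/OX/XO/.O
[OX/OX/XO/..] X move#2: (3,0):+0/OX/OX/XO/X.*, (3,1):+0/OX/OX/XO/.X
[OX/OX/XO/X.] O move#3: (3,1):+0/OX/OX/XO/XO*
[OX/OX/XO/XO] end (terminal +0, X#4); searched .X/OX/XO/.. to 10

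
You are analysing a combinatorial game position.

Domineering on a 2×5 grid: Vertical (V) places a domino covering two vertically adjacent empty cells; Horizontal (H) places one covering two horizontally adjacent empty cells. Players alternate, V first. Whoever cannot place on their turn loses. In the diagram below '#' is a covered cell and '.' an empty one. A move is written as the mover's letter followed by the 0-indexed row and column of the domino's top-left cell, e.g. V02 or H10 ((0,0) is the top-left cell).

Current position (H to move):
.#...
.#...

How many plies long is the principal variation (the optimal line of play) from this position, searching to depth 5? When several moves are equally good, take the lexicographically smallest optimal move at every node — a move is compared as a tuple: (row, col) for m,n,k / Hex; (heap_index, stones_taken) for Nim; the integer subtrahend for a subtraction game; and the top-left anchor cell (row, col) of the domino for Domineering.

[.#.../.#...] H move#1: H02:-1/.###./.#...*, H03:-1/.#.##/.#..., H12:-1/.#.../.###., H13:-1/.#.../.#.##
[.###./.#...] V move#2: V00:-1/####./##..., V04:+1/.####/.#..#*
[.####/.#..#] H move#3: H12:-1/.####/.####*
[.####/.####] V move#4: V00:+1/#####/#####*
[#####/#####] end (terminal -1, H#5); searched .#.../.#... to 5

PV length from [.#.../.#...]: 4 plies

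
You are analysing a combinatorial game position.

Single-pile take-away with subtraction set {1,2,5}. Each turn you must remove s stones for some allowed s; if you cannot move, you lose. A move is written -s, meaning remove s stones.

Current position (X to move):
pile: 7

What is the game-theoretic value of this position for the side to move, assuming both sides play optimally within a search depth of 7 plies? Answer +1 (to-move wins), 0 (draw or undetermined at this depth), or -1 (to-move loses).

ply 1, X at 7 | -1=+1→6*; -2=-1→5; -5=-1→2
ply 2, O at 6 | -1=-1→5*; -2=-1→4; -5=-1→1
ply 3, X at 5 | -1=-1→4; -2=+1→3*; -5=+1→0
ply 4, O at 3 | -1=-1→2*; -2=-1→1
ply 5, X at 2 | -1=-1→1; -2=+1→0*
ply 6: 0 is terminal -1 (O); from 7 depth 7

value(7, X) = +1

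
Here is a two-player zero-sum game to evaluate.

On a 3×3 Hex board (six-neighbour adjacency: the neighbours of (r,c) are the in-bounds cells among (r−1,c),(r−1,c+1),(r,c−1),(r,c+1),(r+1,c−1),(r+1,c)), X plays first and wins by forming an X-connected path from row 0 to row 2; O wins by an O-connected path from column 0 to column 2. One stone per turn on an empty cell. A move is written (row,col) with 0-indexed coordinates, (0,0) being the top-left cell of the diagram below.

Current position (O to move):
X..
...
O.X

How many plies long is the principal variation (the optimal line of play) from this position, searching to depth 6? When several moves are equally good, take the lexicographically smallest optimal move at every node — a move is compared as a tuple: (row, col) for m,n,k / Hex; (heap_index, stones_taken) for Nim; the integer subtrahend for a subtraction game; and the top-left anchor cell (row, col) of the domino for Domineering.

PV length from [X../.../O.X]: 3 plies

p1 O@[X../.../O.X]: (0,1)[XO./.../O.X]-1 (0,2)[X.O/.../O.X]-1 (1,0)[X../O../O.X]-1 (1,1)[X../.O./O.X]+1* (1,2)[X../..O/O.X]+1 (2,1)[X../.../OOX]-1
p2 X@[X../.O./O.X]: (0,1)[XX./.O./O.X]-1* (0,2)[X.X/.O./O.X]-1 (1,0)[X../XO./O.X]-1 (1,2)[X../.OX/O.X]-1 (2,1)[X../.O./OXX]-1
p3 O@[XX./.O./O.X]: (0,2)[XXO/.O./O.X]+1* (1,0)[XX./OO./O.X]+1 (1,2)[XX./.OO/O.X]+1 (2,1)[XX./.O./OOX]+1
p4 X@[XXO/.O./O.X] terminal -1; root [X../.../O.X] d6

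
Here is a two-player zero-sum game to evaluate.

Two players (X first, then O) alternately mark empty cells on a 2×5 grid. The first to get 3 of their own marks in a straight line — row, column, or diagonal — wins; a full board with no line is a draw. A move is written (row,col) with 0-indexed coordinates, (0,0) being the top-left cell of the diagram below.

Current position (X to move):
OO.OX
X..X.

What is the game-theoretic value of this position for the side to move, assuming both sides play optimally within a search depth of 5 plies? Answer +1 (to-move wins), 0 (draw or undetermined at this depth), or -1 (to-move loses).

value(OO.OX/X..X., X) = 0

[OO.OX/X..X.] X move#1: (0,2):+0/OOXOX/X..X.*, (1,1):-1/OO.OX/XX.X., (1,2):-1/OO.OX/X.XX., (1,4):-1/OO.OX/X..XX
[OOXOX/X..X.] O move#2: (1,1):+0/OOXOX/XO.X.*, (1,2):+0/OOXOX/X.OX., (1,4):+0/OOXOX/X..XO
[OOXOX/XO.X.] X move#3: (1,2):+0/OOXOX/XOXX.*, (1,4):+0/OOXOX/XO.XX
[OOXOX/XOXX.] O move#4: (1,4):+0/OOXOX/XOXXO*
[OOXOX/XOXXO] end (terminal +0, X#5); searched OO.OX/X..X. to 5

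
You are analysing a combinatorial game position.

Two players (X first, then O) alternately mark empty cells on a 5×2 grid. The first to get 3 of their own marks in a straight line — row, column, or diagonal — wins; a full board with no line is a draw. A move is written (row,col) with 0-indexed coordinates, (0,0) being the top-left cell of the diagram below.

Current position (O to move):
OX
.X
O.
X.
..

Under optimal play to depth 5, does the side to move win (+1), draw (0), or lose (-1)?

value(OX/.X/O./X./.., O) = +1

p1 O@[OX/.X/O./X./..]: (1,0)[OX/OX/O./X./..]+1* (2,1)[OX/.X/OO/X./..]+0 (3,1)[OX/.X/O./XO/..]-1 (4,0)[OX/.X/O./X./O.]-1 (4,1)[OX/.X/O./X./.O]-1
p2 X@[OX/OX/O./X./..] terminal -1; root [OX/.X/O./X./..] d5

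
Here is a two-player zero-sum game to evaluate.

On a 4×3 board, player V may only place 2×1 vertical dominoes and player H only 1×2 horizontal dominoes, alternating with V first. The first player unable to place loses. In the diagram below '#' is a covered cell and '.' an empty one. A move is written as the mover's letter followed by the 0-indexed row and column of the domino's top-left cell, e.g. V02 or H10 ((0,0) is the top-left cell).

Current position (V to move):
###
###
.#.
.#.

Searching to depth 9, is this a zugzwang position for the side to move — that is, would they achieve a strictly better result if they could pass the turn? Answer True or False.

zugzwang(###/###/.#./.#., V) = False

[###/###/.#./.#.] V move#1: V20:+1/###/###/##./##.*, V22:+1/###/###/.##/.##
[###/###/##./##.] end (terminal -1, H#2); searched ###/###/.#./.#. to 9
pass branch (H moves first from the same position):
  | [###/###/.#./.#.] end (terminal -1, H#1); searched ###/###/.#./.#. to 9
V moving scores +1; V passing scores +1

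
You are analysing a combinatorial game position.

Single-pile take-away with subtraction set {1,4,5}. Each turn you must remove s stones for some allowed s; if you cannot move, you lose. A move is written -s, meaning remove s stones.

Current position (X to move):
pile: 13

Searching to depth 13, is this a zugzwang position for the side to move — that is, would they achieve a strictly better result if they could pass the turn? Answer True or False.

zugzwang(13, X) = False

ply 1, X at 13 | -1=-1→12; -4=-1→9; -5=+1→8*
ply 2, O at 8 | -1=-1→7*; -4=-1→4; -5=-1→3
ply 3, X at 7 | -1=-1→6; -4=-1→3; -5=+1→2*
ply 4, O at 2 | -1=-1→1*
ply 5, X at 1 | -1=+1→0*
ply 6: 0 is terminal -1 (O); from 13 depth 13
suppose X passes — search the same position with O to move:
pass> ply 1, O at 13 | -1=-1→12; -4=-1→9; -5=+1→8*
pass> ply 2, X at 8 | -1=-1→7*; -4=-1→4; -5=-1→3
pass> ply 3, O at 7 | -1=-1→6; -4=-1→3; -5=+1→2*
pass> ply 4, X at 2 | -1=-1→1*
pass> ply 5, O at 1 | -1=+1→0*
pass> ply 6: 0 is terminal -1 (X); from 13 depth 13
for X: play +1, pass -1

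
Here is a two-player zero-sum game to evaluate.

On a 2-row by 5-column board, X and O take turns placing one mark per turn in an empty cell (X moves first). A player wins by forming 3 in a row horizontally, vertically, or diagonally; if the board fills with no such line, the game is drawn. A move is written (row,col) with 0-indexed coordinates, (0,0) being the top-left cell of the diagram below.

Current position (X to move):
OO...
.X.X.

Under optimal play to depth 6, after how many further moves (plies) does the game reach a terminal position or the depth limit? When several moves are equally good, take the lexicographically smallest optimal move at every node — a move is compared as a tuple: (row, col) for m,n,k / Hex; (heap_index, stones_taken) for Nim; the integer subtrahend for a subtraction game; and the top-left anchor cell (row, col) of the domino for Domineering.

PV length from [OO.../.X.X.]: 1 ply

p1 X@[OO.../.X.X.]: (0,2)[OOX../.X.X.]+0 (0,3)[OO.X./.X.X.]-1 (0,4)[OO..X/.X.X.]-1 (1,0)[OO.../XX.X.]-1 (1,2)[OO.../.XXX.]+1* (1,4)[OO.../.X.XX]-1
p2 O@[OO.../.XXX.] terminal -1; root [OO.../.X.X.] d6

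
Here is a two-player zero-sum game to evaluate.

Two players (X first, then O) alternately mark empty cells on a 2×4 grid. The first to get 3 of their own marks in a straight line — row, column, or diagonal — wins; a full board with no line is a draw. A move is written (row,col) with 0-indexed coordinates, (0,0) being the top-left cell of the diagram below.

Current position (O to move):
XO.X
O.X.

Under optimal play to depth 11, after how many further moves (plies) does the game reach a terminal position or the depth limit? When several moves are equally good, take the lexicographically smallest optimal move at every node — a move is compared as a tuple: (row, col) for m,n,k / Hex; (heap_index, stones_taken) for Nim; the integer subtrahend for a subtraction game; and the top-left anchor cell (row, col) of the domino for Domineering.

ply 1, O at XO.X/O.X. | (0,2)=+0→XOOX/O.X.*; (1,1)=+0→XO.X/OOX.; (1,3)=+0→XO.X/O.XO
ply 2, X at XOOX/O.X. | (1,1)=+0→XOOX/OXX.*; (1,3)=+0→XOOX/O.XX
ply 3, O at XOOX/OXX. | (1,3)=+0→XOOX/OXXO*
ply 4: XOOX/OXXO is terminal +0 (X); from XO.X/O.X. depth 11

PV length from [XO.X/O.X.]: 3 plies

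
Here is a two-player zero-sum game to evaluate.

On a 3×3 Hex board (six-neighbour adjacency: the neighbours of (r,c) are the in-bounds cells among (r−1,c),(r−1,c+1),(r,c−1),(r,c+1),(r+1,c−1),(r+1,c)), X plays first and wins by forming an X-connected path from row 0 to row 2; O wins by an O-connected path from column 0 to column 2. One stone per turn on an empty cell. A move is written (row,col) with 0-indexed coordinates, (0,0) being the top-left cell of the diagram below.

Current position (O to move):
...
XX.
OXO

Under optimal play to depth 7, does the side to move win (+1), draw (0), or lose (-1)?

value(.../XX./OXO, O) = -1

[.../XX./OXO] O move#1: (0,0):-1/O../XX./OXO*, (0,1):-1/.O./XX./OXO, (0,2):-1/..O/XX./OXO, (1,2):-1/.../XXO/OXO
[O../XX./OXO] X move#2: (0,1):+1/OX./XX./OXO*, (0,2):+1/O.X/XX./OXO, (1,2):+1/O../XXX/OXO
[OX./XX./OXO] end (terminal -1, O#3); searched .../XX./OXO to 7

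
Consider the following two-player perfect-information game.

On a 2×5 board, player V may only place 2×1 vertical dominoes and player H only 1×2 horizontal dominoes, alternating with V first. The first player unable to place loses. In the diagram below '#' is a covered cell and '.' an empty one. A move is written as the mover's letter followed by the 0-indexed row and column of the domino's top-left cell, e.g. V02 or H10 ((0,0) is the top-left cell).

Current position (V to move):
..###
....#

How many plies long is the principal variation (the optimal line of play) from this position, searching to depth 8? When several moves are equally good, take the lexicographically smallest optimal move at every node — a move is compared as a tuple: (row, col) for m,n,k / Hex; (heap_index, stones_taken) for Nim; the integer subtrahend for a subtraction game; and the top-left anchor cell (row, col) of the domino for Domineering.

PV length from [..###/....#]: 3 plies

[..###/....#] V move#1: V00:-1/#.###/#...#, V01:+1/.####/.#..#*
[.####/.#..#] H move#2: H12:-1/.####/.####*
[.####/.####] V move#3: V00:+1/#####/#####*
[#####/#####] end (terminal -1, H#4); searched ..###/....# to 8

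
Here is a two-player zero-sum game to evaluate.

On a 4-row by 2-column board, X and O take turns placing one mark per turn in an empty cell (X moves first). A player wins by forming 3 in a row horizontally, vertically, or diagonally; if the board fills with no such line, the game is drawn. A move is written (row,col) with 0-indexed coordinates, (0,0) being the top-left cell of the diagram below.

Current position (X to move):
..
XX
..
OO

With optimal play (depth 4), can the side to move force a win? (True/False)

ply 1, X at ../XX/../OO | (0,0)=+0→X./XX/../OO*; (0,1)=+0→.X/XX/../OO; (2,0)=+0→../XX/X./OO; (2,1)=+0→../XX/.X/OO
ply 2, O at X./XX/../OO | (0,1)=-1→XO/XX/../OO; (2,0)=+0→X./XX/O./OO*; (2,1)=-1→X./XX/.O/OO
ply 3, X at X./XX/O./OO | (0,1)=+0→XX/XX/O./OO*; (2,1)=+0→X./XX/OX/OO
ply 4, O at XX/XX/O./OO | (2,1)=+0→XX/XX/OO/OO*
ply 5: XX/XX/OO/OO is terminal +0 (X); from ../XX/../OO depth 4

X winning at [../XX/../OO]: False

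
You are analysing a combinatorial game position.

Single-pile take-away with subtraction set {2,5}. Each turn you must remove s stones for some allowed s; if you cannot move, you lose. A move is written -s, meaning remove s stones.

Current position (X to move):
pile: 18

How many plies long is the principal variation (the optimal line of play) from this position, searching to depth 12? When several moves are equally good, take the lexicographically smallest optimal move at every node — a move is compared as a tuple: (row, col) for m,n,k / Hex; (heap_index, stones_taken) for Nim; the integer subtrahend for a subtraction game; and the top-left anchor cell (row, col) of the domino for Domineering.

[18] X move#1: -2:-1/16*, -5:-1/13
[16] O move#2: -2:+1/14*, -5:+1/11
[14] X move#3: -2:-1/12*, -5:-1/9
[12] O move#4: -2:-1/10, -5:+1/7*
[7] X move#5: -2:-1/5*, -5:-1/2
[5] O move#6: -2:-1/3, -5:+1/0*
[0] end (terminal -1, X#7); searched 18 to 12

PV length from [18]: 6 plies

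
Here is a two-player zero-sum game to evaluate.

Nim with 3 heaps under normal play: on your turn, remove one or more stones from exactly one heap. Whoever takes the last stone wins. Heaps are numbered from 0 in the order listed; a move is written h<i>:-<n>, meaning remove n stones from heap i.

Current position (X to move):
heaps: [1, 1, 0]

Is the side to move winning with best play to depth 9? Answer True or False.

X winning at [(1,1,0)]: False

[(1,1,0)] X move#1: h0:-1:-1/(0,1,0)*, h1:-1:-1/(1,0,0)
[(0,1,0)] O move#2: h1:-1:+1/(0,0,0)*
[(0,0,0)] end (terminal -1, X#3); searched (1,1,0) to 9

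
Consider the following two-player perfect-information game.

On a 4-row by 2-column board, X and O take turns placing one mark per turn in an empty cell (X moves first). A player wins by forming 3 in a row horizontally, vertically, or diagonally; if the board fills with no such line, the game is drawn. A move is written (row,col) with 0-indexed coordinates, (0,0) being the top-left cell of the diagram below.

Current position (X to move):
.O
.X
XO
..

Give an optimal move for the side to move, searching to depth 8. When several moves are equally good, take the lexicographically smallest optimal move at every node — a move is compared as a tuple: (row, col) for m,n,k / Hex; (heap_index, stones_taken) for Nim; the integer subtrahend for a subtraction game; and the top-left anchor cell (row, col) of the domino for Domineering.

ply 1, X at .O/.X/XO/.. | (0,0)=+0→XO/.X/XO/..; (1,0)=+1→.O/XX/XO/..*; (3,0)=+0→.O/.X/XO/X.; (3,1)=+0→.O/.X/XO/.X
ply 2, O at .O/XX/XO/.. | (0,0)=-1→OO/XX/XO/..*; (3,0)=-1→.O/XX/XO/O.; (3,1)=-1→.O/XX/XO/.O
ply 3, X at OO/XX/XO/.. | (3,0)=+1→OO/XX/XO/X.*; (3,1)=+0→OO/XX/XO/.X
ply 4: OO/XX/XO/X. is terminal -1 (O); from .O/.X/XO/.. depth 8

X's best at [.O/.X/XO/..]: (1,0)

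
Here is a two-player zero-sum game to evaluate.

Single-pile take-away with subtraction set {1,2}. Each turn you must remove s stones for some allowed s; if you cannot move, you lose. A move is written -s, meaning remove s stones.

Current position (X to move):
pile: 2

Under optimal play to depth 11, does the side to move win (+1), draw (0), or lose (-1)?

value(2, X) = +1

p1 X@[2]: -1[1]-1 -2[0]+1*
p2 O@[0] terminal -1; root [2] d11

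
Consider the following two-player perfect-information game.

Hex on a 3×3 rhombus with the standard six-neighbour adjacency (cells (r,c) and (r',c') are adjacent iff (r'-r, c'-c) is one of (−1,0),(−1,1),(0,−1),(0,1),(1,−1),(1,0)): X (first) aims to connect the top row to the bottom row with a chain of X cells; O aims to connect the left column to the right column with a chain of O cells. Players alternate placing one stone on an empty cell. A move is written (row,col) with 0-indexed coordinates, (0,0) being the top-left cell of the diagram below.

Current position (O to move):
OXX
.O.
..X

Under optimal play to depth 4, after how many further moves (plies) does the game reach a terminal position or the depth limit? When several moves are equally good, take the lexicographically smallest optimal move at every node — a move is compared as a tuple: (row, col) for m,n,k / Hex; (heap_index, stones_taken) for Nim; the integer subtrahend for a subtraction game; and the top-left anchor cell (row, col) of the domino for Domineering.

PV length from [OXX/.O./..X]: 3 plies

p1 O@[OXX/.O./..X]: (1,0)[OXX/OO./..X]-1 (1,2)[OXX/.OO/..X]+1* (2,0)[OXX/.O./O.X]-1 (2,1)[OXX/.O./.OX]-1
p2 X@[OXX/.OO/..X]: (1,0)[OXX/XOO/..X]-1* (2,0)[OXX/.OO/X.X]-1 (2,1)[OXX/.OO/.XX]-1
p3 O@[OXX/XOO/..X]: (2,0)[OXX/XOO/O.X]+1* (2,1)[OXX/XOO/.OX]-1
p4 X@[OXX/XOO/O.X] terminal -1; root [OXX/.O./..X] d4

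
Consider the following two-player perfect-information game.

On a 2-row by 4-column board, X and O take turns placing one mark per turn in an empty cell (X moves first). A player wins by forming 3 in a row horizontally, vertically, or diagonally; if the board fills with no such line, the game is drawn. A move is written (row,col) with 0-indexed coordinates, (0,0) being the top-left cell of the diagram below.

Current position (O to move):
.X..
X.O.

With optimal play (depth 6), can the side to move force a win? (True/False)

O winning at [.X../X.O.]: False

[.X../X.O.] O move#1: (0,0):+0/OX../X.O.*, (0,2):+0/.XO./X.O., (0,3):+0/.X.O/X.O., (1,1):+0/.X../XOO., (1,3):+0/.X../X.OO
[OX../X.O.] X move#2: (0,2):+0/OXX./X.O.*, (0,3):+0/OX.X/X.O., (1,1):+0/OX../XXO., (1,3):+0/OX../X.OX
[OXX./X.O.] O move#3: (0,3):+0/OXXO/X.O.*, (1,1):-1/OXX./XOO., (1,3):-1/OXX./X.OO
[OXXO/X.O.] X move#4: (1,1):+0/OXXO/XXO.*, (1,3):+0/OXXO/X.OX
[OXXO/XXO.] O move#5: (1,3):+0/OXXO/XXOO*
[OXXO/XXOO] end (terminal +0, X#6); searched .X../X.O. to 6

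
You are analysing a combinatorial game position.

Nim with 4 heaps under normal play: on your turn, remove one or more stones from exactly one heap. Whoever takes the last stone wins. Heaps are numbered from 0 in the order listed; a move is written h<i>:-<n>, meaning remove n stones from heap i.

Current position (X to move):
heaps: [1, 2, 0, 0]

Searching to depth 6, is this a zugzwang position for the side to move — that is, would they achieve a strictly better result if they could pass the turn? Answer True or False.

zugzwang((1,2,0,0), X) = False

p1 X@[(1,2,0,0)]: h0:-1[(0,2,0,0)]-1 h1:-1[(1,1,0,0)]+1* h1:-2[(1,0,0,0)]-1
p2 O@[(1,1,0,0)]: h0:-1[(0,1,0,0)]-1* h1:-1[(1,0,0,0)]-1
p3 X@[(0,1,0,0)]: h1:-1[(0,0,0,0)]+1*
p4 O@[(0,0,0,0)] terminal -1; root [(1,2,0,0)] d6
if X skipped the turn, O would face:
~ p1 O@[(1,2,0,0)]: h0:-1[(0,2,0,0)]-1 h1:-1[(1,1,0,0)]+1* h1:-2[(1,0,0,0)]-1
~ p2 X@[(1,1,0,0)]: h0:-1[(0,1,0,0)]-1* h1:-1[(1,0,0,0)]-1
~ p3 O@[(0,1,0,0)]: h1:-1[(0,0,0,0)]+1*
~ p4 X@[(0,0,0,0)] terminal -1; root [(1,2,0,0)] d6
compare (X): move=+1 vs pass=-1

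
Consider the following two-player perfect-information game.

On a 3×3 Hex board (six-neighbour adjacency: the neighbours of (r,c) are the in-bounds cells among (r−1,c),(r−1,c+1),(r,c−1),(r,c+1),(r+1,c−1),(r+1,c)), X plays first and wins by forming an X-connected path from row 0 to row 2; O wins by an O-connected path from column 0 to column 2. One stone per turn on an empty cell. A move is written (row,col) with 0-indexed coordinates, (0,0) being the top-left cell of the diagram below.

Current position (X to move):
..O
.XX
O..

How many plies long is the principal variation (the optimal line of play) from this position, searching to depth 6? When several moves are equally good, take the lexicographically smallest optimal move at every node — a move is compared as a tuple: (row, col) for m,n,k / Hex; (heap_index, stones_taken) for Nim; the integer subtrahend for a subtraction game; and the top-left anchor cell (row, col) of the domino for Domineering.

PV length from [..O/.XX/O..]: 5 plies

[..O/.XX/O..] X move#1: (0,0):+1/X.O/.XX/O..*, (0,1):+1/.XO/.XX/O.., (1,0):+1/..O/XXX/O.., (2,1):-1/..O/.XX/OX., (2,2):-1/..O/.XX/O.X
[X.O/.XX/O..] O move#2: (0,1):-1/XOO/.XX/O..*, (1,0):-1/X.O/OXX/O.., (2,1):-1/X.O/.XX/OO., (2,2):-1/X.O/.XX/O.O
[XOO/.XX/O..] X move#3: (1,0):+1/XOO/XXX/O..*, (2,1):-1/XOO/.XX/OX., (2,2):-1/XOO/.XX/O.X
[XOO/XXX/O..] O move#4: (2,1):-1/XOO/XXX/OO.*, (2,2):-1/XOO/XXX/O.O
[XOO/XXX/OO.] X move#5: (2,2):+1/XOO/XXX/OOX*
[XOO/XXX/OOX] end (terminal -1, O#6); searched ..O/.XX/O.. to 6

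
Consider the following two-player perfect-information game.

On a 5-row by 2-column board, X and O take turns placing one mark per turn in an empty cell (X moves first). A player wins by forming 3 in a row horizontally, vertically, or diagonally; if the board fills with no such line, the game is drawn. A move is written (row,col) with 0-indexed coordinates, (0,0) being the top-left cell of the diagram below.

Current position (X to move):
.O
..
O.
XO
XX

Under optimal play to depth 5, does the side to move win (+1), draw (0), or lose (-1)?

ply 1, X at .O/../O./XO/XX | (0,0)=+0→XO/../O./XO/XX*; (1,0)=+0→.O/X./O./XO/XX; (1,1)=+0→.O/.X/O./XO/XX; (2,1)=+0→.O/../OX/XO/XX
ply 2, O at XO/../O./XO/XX | (1,0)=+0→XO/O./O./XO/XX*; (1,1)=+0→XO/.O/O./XO/XX; (2,1)=+0→XO/../OO/XO/XX
ply 3, X at XO/O./O./XO/XX | (1,1)=+0→XO/OX/O./XO/XX*; (2,1)=+0→XO/O./OX/XO/XX
ply 4, O at XO/OX/O./XO/XX | (2,1)=+0→XO/OX/OO/XO/XX*
ply 5: XO/OX/OO/XO/XX is terminal +0 (X); from .O/../O./XO/XX depth 5

value(.O/../O./XO/XX, X) = 0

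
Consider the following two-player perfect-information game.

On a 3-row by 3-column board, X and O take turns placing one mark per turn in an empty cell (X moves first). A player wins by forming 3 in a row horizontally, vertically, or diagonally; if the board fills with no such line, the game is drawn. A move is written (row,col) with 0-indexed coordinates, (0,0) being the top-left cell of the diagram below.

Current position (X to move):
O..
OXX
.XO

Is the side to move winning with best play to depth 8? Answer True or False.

X winning at [O../OXX/.XO]: True

[O../OXX/.XO] X move#1: (0,1):+1/OX./OXX/.XO*, (0,2):-1/O.X/OXX/.XO, (2,0):+1/O../OXX/XXO
[OX./OXX/.XO] end (terminal -1, O#2); searched O../OXX/.XO to 8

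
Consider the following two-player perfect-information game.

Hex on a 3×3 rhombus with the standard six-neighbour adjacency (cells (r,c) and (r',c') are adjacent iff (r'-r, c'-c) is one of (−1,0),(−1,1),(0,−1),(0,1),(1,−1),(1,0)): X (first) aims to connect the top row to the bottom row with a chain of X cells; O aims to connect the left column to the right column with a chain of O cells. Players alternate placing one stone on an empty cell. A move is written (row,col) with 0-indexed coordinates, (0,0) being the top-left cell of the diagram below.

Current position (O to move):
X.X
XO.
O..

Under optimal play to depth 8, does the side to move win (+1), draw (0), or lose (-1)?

value(X.X/XO./O.., O) = +1

p1 O@[X.X/XO./O..]: (0,1)[XOX/XO./O..]-1 (1,2)[X.X/XOO/O..]+1* (2,1)[X.X/XO./OO.]+1 (2,2)[X.X/XO./O.O]+1
p2 X@[X.X/XOO/O..] terminal -1; root [X.X/XO./O..] d8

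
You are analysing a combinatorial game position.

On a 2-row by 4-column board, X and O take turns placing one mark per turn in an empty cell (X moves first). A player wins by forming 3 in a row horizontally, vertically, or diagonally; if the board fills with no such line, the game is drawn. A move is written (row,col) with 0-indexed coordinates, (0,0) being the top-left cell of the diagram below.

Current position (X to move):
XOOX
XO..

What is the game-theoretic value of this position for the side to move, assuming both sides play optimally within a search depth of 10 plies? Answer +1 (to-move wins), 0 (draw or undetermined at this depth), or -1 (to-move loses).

value(XOOX/XO.., X) = 0

[XOOX/XO..] X move#1: (1,2):+0/XOOX/XOX.*, (1,3):+0/XOOX/XO.X
[XOOX/XOX.] O move#2: (1,3):+0/XOOX/XOXO*
[XOOX/XOXO] end (terminal +0, X#3); searched XOOX/XO.. to 10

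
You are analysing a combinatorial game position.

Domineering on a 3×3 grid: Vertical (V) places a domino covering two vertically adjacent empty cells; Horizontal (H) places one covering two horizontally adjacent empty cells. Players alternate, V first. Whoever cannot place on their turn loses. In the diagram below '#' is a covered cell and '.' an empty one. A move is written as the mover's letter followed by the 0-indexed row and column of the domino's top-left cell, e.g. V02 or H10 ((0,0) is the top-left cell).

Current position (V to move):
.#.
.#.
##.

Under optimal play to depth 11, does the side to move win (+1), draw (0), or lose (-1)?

p1 V@[.#./.#./##.]: V00[##./##./##.]+1* V02[.##/.##/##.]+1 V12[.#./.##/###]+1
p2 H@[##./##./##.] terminal -1; root [.#./.#./##.] d11

value(.#./.#./##., V) = +1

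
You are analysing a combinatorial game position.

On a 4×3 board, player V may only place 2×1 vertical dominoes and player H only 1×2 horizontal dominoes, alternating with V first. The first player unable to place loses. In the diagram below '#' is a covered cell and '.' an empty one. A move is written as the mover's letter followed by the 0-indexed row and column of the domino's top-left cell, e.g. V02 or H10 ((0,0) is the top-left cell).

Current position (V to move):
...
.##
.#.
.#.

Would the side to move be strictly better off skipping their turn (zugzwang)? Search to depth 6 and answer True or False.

zugzwang(.../.##/.#./.#., V) = False

[.../.##/.#./.#.] V move#1: V00:+1/#../###/.#./.#.*, V10:+1/.../###/##./.#., V20:+1/.../.##/##./##., V22:+1/.../.##/.##/.##
[#../###/.#./.#.] H move#2: H01:-1/###/###/.#./.#.*
[###/###/.#./.#.] V move#3: V20:+1/###/###/##./##.*, V22:+1/###/###/.##/.##
[###/###/##./##.] end (terminal -1, H#4); searched .../.##/.#./.#. to 6
pass branch (H moves first from the same position):
  | [.../.##/.#./.#.] H move#1: H00:-1/##./.##/.#./.#.*, H01:-1/.##/.##/.#./.#.
  | [##./.##/.#./.#.] V move#2: V10:+1/##./###/##./.#.*, V20:+1/##./.##/##./##., V22:+1/##./.##/.##/.##
  | [##./###/##./.#.] end (terminal -1, H#3); searched .../.##/.#./.#. to 6
V moving scores +1; V passing scores +1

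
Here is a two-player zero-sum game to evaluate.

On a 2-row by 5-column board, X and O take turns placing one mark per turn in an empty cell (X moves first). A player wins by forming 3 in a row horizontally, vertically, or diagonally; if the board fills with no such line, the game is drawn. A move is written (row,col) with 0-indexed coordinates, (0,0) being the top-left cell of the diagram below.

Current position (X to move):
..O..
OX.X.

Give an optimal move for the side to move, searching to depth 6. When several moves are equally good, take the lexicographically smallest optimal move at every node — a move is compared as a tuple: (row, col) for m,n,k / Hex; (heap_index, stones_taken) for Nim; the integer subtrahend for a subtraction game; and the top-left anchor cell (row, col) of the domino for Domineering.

X's best at [..O../OX.X.]: (1,2)

ply 1, X at ..O../OX.X. | (0,0)=+0→X.O../OX.X.; (0,1)=+0→.XO../OX.X.; (0,3)=+0→..OX./OX.X.; (0,4)=+0→..O.X/OX.X.; (1,2)=+1→..O../OXXX.*; (1,4)=+0→..O../OX.XX
ply 2: ..O../OXXX. is terminal -1 (O); from ..O../OX.X. depth 6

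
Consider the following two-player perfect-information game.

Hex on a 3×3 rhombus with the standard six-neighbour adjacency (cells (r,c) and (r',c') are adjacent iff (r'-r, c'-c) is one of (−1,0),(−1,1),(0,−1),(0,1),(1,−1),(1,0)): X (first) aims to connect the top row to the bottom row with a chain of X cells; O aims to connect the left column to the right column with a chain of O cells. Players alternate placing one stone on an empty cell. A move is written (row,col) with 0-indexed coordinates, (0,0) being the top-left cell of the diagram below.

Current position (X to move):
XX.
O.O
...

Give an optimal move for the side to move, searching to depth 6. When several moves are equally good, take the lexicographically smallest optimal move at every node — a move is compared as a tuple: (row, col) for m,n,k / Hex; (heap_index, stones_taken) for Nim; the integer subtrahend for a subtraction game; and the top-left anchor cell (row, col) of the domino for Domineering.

X's best at [XX./O.O/...]: (1,1)

[XX./O.O/...] X move#1: (0,2):-1/XXX/O.O/..., (1,1):+1/XX./OXO/...*, (2,0):-1/XX./O.O/X.., (2,1):-1/XX./O.O/.X., (2,2):-1/XX./O.O/..X
[XX./OXO/...] O move#2: (0,2):-1/XXO/OXO/...*, (2,0):-1/XX./OXO/O.., (2,1):-1/XX./OXO/.O., (2,2):-1/XX./OXO/..O
[XXO/OXO/...] X move#3: (2,0):+1/XXO/OXO/X..*, (2,1):+1/XXO/OXO/.X., (2,2):+1/XXO/OXO/..X
[XXO/OXO/X..] end (terminal -1, O#4); searched XX./O.O/... to 6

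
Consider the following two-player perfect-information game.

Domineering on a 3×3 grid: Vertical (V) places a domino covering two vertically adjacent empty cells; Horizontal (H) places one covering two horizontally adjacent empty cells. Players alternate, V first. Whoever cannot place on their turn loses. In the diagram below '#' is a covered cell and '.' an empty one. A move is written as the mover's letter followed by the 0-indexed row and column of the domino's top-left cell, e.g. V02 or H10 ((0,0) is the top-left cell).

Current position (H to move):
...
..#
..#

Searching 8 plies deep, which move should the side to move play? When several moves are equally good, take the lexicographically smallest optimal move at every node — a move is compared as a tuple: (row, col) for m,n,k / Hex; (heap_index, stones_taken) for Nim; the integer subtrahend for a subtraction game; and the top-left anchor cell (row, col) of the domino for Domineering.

ply 1, H at .../..#/..# | H00=-1→##./..#/..#; H01=-1→.##/..#/..#; H10=+1→.../###/..#*; H20=-1→.../..#/###
ply 2: .../###/..# is terminal -1 (V); from .../..#/..# depth 8

H's best at [.../..#/..#]: H10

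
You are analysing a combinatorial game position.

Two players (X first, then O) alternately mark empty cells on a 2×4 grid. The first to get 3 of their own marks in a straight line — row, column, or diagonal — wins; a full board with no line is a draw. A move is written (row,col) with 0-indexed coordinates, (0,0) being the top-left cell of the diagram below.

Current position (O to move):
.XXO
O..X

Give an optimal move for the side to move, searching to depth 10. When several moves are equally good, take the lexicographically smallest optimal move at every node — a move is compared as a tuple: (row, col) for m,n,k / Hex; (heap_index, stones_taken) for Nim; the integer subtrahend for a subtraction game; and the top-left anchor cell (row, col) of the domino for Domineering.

O's best at [.XXO/O..X]: (0,0)

[.XXO/O..X] O move#1: (0,0):+0/OXXO/O..X*, (1,1):-1/.XXO/OO.X, (1,2):-1/.XXO/O.OX
[OXXO/O..X] X move#2: (1,1):+0/OXXO/OX.X*, (1,2):+0/OXXO/O.XX
[OXXO/OX.X] O move#3: (1,2):+0/OXXO/OXOX*
[OXXO/OXOX] end (terminal +0, X#4); searched .XXO/O..X to 10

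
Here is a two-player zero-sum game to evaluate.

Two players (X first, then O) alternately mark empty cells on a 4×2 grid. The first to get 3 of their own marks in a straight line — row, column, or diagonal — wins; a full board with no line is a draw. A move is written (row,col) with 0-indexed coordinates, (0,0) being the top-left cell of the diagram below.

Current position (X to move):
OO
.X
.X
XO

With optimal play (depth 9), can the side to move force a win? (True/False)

p1 X@[OO/.X/.X/XO]: (1,0)[OO/XX/.X/XO]+0* (2,0)[OO/.X/XX/XO]+0
p2 O@[OO/XX/.X/XO]: (2,0)[OO/XX/OX/XO]+0*
p3 X@[OO/XX/OX/XO] terminal +0; root [OO/.X/.X/XO] d9

X winning at [OO/.X/.X/XO]: False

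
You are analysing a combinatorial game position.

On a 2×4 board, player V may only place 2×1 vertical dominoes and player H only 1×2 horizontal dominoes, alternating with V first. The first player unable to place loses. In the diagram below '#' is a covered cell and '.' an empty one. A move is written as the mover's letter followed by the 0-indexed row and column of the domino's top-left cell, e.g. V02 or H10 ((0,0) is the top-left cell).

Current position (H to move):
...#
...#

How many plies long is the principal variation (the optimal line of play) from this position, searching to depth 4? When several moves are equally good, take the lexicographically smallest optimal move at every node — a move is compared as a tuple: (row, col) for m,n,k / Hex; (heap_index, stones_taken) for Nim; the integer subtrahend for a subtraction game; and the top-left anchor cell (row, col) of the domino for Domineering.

PV length from [...#/...#]: 3 plies

[...#/...#] H move#1: H00:+1/##.#/...#*, H01:+1/.###/...#, H10:+1/...#/##.#, H11:+1/...#/.###
[##.#/...#] V move#2: V02:-1/####/..##*
[####/..##] H move#3: H10:+1/####/####*
[####/####] end (terminal -1, V#4); searched ...#/...# to 4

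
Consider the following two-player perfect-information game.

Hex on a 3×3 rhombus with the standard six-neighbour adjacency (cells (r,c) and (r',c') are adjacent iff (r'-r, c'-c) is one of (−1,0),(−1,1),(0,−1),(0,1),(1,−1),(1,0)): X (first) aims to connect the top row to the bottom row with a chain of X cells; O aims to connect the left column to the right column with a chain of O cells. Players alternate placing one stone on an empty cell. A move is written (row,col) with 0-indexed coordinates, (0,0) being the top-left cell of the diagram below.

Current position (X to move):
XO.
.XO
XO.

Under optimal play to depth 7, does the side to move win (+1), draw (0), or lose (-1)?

p1 X@[XO./.XO/XO.]: (0,2)[XOX/.XO/XO.]+1* (1,0)[XO./XXO/XO.]+1 (2,2)[XO./.XO/XOX]+1
p2 O@[XOX/.XO/XO.] terminal -1; root [XO./.XO/XO.] d7

value(XO./.XO/XO., X) = +1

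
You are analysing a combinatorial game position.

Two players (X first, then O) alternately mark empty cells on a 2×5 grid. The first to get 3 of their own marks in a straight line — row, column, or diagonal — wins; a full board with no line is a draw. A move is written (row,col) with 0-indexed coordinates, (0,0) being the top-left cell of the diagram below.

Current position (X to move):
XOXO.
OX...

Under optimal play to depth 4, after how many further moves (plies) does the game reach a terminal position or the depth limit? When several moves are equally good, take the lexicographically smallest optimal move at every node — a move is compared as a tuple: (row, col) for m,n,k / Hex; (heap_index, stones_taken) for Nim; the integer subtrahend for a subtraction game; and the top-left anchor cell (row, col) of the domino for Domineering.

p1 X@[XOXO./OX...]: (0,4)[XOXOX/OX...]+0* (1,2)[XOXO./OXX..]+0 (1,3)[XOXO./OX.X.]+0 (1,4)[XOXO./OX..X]+0
p2 O@[XOXOX/OX...]: (1,2)[XOXOX/OXO..]+0* (1,3)[XOXOX/OX.O.]+0 (1,4)[XOXOX/OX..O]+0
p3 X@[XOXOX/OXO..]: (1,3)[XOXOX/OXOX.]+0* (1,4)[XOXOX/OXO.X]+0
p4 O@[XOXOX/OXOX.]: (1,4)[XOXOX/OXOXO]+0*
p5 X@[XOXOX/OXOXO] terminal +0; root [XOXO./OX...] d4

PV length from [XOXO./OX...]: 4 plies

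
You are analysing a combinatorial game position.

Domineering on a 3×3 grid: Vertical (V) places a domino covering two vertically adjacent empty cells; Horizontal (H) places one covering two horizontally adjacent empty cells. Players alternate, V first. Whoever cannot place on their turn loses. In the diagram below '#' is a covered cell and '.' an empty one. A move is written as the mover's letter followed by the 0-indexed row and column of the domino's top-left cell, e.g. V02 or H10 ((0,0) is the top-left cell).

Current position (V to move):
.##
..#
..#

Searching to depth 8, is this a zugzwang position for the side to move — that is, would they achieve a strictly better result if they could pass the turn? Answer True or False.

zugzwang(.##/..#/..#, V) = False

[.##/..#/..#] V move#1: V00:-1/###/#.#/..#, V10:+1/.##/#.#/#.#*, V11:+1/.##/.##/.##
[.##/#.#/#.#] end (terminal -1, H#2); searched .##/..#/..# to 8
if V skipped the turn, H would face:
~ [.##/..#/..#] H move#1: H10:+1/.##/###/..#*, H20:-1/.##/..#/###
~ [.##/###/..#] end (terminal -1, V#2); searched .##/..#/..# to 8
compare (V): move=+1 vs pass=-1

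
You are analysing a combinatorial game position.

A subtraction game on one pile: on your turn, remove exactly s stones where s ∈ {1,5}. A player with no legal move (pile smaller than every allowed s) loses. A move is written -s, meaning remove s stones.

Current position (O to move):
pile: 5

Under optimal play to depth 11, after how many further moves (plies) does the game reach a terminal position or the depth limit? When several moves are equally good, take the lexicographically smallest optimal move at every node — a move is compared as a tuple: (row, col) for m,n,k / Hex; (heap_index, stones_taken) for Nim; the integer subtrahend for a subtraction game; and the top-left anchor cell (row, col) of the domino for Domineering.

PV length from [5]: 5 plies

[5] O move#1: -1:+1/4*, -5:+1/0
[4] X move#2: -1:-1/3*
[3] O move#3: -1:+1/2*
[2] X move#4: -1:-1/1*
[1] O move#5: -1:+1/0*
[0] end (terminal -1, X#6); searched 5 to 11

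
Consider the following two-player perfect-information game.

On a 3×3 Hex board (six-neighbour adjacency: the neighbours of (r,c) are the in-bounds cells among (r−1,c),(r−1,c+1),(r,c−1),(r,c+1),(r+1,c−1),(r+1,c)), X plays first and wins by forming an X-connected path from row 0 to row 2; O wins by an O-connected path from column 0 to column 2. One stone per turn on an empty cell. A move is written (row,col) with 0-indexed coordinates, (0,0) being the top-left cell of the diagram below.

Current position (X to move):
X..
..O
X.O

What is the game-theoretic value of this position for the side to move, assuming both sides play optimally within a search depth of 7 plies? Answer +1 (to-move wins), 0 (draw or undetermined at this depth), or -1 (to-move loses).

[X../..O/X.O] X move#1: (0,1):+1/XX./..O/X.O*, (0,2):+1/X.X/..O/X.O, (1,0):+1/X../X.O/X.O, (1,1):+1/X../.XO/X.O, (2,1):+1/X../..O/XXO
[XX./..O/X.O] O move#2: (0,2):-1/XXO/..O/X.O*, (1,0):-1/XX./O.O/X.O, (1,1):-1/XX./.OO/X.O, (2,1):-1/XX./..O/XOO
[XXO/..O/X.O] X move#3: (1,0):+1/XXO/X.O/X.O*, (1,1):+1/XXO/.XO/X.O, (2,1):+1/XXO/..O/XXO
[XXO/X.O/X.O] end (terminal -1, O#4); searched X../..O/X.O to 7

value(X../..O/X.O, X) = +1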